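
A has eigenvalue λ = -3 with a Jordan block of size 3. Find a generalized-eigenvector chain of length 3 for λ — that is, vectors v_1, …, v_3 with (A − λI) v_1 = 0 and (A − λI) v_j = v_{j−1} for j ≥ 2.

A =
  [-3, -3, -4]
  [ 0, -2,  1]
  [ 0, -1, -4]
A Jordan chain for λ = -3 of length 3:
v_1 = (1, 0, 0)ᵀ
v_2 = (-3, 1, -1)ᵀ
v_3 = (0, 1, 0)ᵀ

Let N = A − (-3)·I. We want v_3 with N^3 v_3 = 0 but N^2 v_3 ≠ 0; then v_{j-1} := N · v_j for j = 3, …, 2.

Pick v_3 = (0, 1, 0)ᵀ.
Then v_2 = N · v_3 = (-3, 1, -1)ᵀ.
Then v_1 = N · v_2 = (1, 0, 0)ᵀ.

Sanity check: (A − (-3)·I) v_1 = (0, 0, 0)ᵀ = 0. ✓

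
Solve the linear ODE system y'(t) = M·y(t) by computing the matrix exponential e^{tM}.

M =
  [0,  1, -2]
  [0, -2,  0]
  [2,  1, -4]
e^{tM} =
  [2*t*exp(-2*t) + exp(-2*t), t*exp(-2*t), -2*t*exp(-2*t)]
  [0, exp(-2*t), 0]
  [2*t*exp(-2*t), t*exp(-2*t), -2*t*exp(-2*t) + exp(-2*t)]

Strategy: write M = P · J · P⁻¹ where J is a Jordan canonical form, so e^{tM} = P · e^{tJ} · P⁻¹, and e^{tJ} can be computed block-by-block.

M has Jordan form
J =
  [-2,  1,  0]
  [ 0, -2,  0]
  [ 0,  0, -2]
(up to reordering of blocks).

Per-block formulas:
  For a 2×2 Jordan block J_2(-2): exp(t · J_2(-2)) = e^(-2t)·(I + t·N), where N is the 2×2 nilpotent shift.
  For a 1×1 block at λ = -2: exp(t · [-2]) = [e^(-2t)].

After assembling e^{tJ} and conjugating by P, we get:

e^{tM} =
  [2*t*exp(-2*t) + exp(-2*t), t*exp(-2*t), -2*t*exp(-2*t)]
  [0, exp(-2*t), 0]
  [2*t*exp(-2*t), t*exp(-2*t), -2*t*exp(-2*t) + exp(-2*t)]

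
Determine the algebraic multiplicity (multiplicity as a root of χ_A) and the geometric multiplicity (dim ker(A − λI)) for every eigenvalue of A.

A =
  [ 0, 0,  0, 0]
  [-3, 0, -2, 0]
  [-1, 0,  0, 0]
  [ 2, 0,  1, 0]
λ = 0: alg = 4, geom = 2

Step 1 — factor the characteristic polynomial to read off the algebraic multiplicities:
  χ_A(x) = x^4

Step 2 — compute geometric multiplicities via the rank-nullity identity g(λ) = n − rank(A − λI):
  rank(A − (0)·I) = 2, so dim ker(A − (0)·I) = n − 2 = 2

Summary:
  λ = 0: algebraic multiplicity = 4, geometric multiplicity = 2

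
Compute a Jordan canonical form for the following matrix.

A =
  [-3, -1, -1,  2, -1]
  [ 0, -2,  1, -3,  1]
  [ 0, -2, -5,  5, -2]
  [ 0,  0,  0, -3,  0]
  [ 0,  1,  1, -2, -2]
J_2(-3) ⊕ J_2(-3) ⊕ J_1(-3)

The characteristic polynomial is
  det(x·I − A) = x^5 + 15*x^4 + 90*x^3 + 270*x^2 + 405*x + 243 = (x + 3)^5

Eigenvalues and multiplicities (the geometric multiplicity of λ is n − rank(A − λI), which equals the number of Jordan blocks for λ):
  λ = -3: algebraic multiplicity = 5, geometric multiplicity = 3

Determining the block sizes for each eigenvalue:
  λ = -3: with am = 5 and gm = 3, the partition is not yet determined (e.g. several partitions of 5 into 3 parts exist). Let N = A − (-3)·I. Computing rank(N^1) = 2, rank(N^2) = 0; the number of blocks of size ≥ j is rank(N^{j−1}) − rank(N^j), giving [3, 2]. So we have 2 block(s) of size 2, 1 block(s) of size 1 → block sizes [2, 2, 1]

Assembling the blocks gives a Jordan form
J =
  [-3,  1,  0,  0,  0]
  [ 0, -3,  0,  0,  0]
  [ 0,  0, -3,  1,  0]
  [ 0,  0,  0, -3,  0]
  [ 0,  0,  0,  0, -3]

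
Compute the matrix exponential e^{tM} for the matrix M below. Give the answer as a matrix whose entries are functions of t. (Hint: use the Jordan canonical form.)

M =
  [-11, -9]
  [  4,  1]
e^{tM} =
  [-6*t*exp(-5*t) + exp(-5*t), -9*t*exp(-5*t)]
  [4*t*exp(-5*t), 6*t*exp(-5*t) + exp(-5*t)]

Strategy: write M = P · J · P⁻¹ where J is a Jordan canonical form, so e^{tM} = P · e^{tJ} · P⁻¹, and e^{tJ} can be computed block-by-block.

M has Jordan form
J =
  [-5,  1]
  [ 0, -5]
(up to reordering of blocks).

Per-block formulas:
  For a 2×2 Jordan block J_2(-5): exp(t · J_2(-5)) = e^(-5t)·(I + t·N), where N is the 2×2 nilpotent shift.

After assembling e^{tJ} and conjugating by P, we get:

e^{tM} =
  [-6*t*exp(-5*t) + exp(-5*t), -9*t*exp(-5*t)]
  [4*t*exp(-5*t), 6*t*exp(-5*t) + exp(-5*t)]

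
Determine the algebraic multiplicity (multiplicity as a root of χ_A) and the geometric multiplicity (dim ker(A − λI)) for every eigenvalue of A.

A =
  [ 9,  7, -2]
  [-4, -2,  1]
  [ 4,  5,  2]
λ = 3: alg = 3, geom = 1

Step 1 — factor the characteristic polynomial to read off the algebraic multiplicities:
  χ_A(x) = (x - 3)^3

Step 2 — compute geometric multiplicities via the rank-nullity identity g(λ) = n − rank(A − λI):
  rank(A − (3)·I) = 2, so dim ker(A − (3)·I) = n − 2 = 1

Summary:
  λ = 3: algebraic multiplicity = 3, geometric multiplicity = 1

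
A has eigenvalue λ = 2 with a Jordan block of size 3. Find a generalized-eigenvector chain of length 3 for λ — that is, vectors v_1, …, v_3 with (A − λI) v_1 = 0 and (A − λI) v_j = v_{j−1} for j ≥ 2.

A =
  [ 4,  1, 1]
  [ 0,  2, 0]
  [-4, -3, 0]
A Jordan chain for λ = 2 of length 3:
v_1 = (-1, 0, 2)ᵀ
v_2 = (1, 0, -3)ᵀ
v_3 = (0, 1, 0)ᵀ

Let N = A − (2)·I. We want v_3 with N^3 v_3 = 0 but N^2 v_3 ≠ 0; then v_{j-1} := N · v_j for j = 3, …, 2.

Pick v_3 = (0, 1, 0)ᵀ.
Then v_2 = N · v_3 = (1, 0, -3)ᵀ.
Then v_1 = N · v_2 = (-1, 0, 2)ᵀ.

Sanity check: (A − (2)·I) v_1 = (0, 0, 0)ᵀ = 0. ✓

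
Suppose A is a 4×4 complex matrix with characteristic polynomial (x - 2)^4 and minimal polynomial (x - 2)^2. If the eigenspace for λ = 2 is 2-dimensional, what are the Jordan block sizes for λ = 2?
Block sizes for λ = 2: [2, 2]

Step 1 — from the characteristic polynomial, algebraic multiplicity of λ = 2 is 4. From dim ker(A − (2)·I) = 2, there are exactly 2 Jordan blocks for λ = 2.
Step 2 — from the minimal polynomial, the factor (x − 2)^2 tells us the largest block for λ = 2 has size 2.
Step 3 — with total size 4, 2 blocks, and largest block 2, the block sizes (in nonincreasing order) are [2, 2].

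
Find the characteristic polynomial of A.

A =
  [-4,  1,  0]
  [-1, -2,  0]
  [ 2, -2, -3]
x^3 + 9*x^2 + 27*x + 27

Expanding det(x·I − A) (e.g. by cofactor expansion or by noting that A is similar to its Jordan form J, which has the same characteristic polynomial as A) gives
  χ_A(x) = x^3 + 9*x^2 + 27*x + 27
which factors as (x + 3)^3. The eigenvalues (with algebraic multiplicities) are λ = -3 with multiplicity 3.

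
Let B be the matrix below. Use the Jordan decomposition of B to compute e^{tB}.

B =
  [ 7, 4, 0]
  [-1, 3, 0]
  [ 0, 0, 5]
e^{tB} =
  [2*t*exp(5*t) + exp(5*t), 4*t*exp(5*t), 0]
  [-t*exp(5*t), -2*t*exp(5*t) + exp(5*t), 0]
  [0, 0, exp(5*t)]

Strategy: write B = P · J · P⁻¹ where J is a Jordan canonical form, so e^{tB} = P · e^{tJ} · P⁻¹, and e^{tJ} can be computed block-by-block.

B has Jordan form
J =
  [5, 1, 0]
  [0, 5, 0]
  [0, 0, 5]
(up to reordering of blocks).

Per-block formulas:
  For a 2×2 Jordan block J_2(5): exp(t · J_2(5)) = e^(5t)·(I + t·N), where N is the 2×2 nilpotent shift.
  For a 1×1 block at λ = 5: exp(t · [5]) = [e^(5t)].

After assembling e^{tJ} and conjugating by P, we get:

e^{tB} =
  [2*t*exp(5*t) + exp(5*t), 4*t*exp(5*t), 0]
  [-t*exp(5*t), -2*t*exp(5*t) + exp(5*t), 0]
  [0, 0, exp(5*t)]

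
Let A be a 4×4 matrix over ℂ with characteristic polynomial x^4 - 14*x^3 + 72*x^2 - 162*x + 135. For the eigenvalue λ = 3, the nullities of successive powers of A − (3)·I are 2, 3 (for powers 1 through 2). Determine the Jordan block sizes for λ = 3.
Block sizes for λ = 3: [2, 1]

From the dimensions of kernels of powers, the number of Jordan blocks of size at least j is d_j − d_{j−1} where d_j = dim ker(N^j) (with d_0 = 0). Computing the differences gives [2, 1].
The number of blocks of size exactly k is (#blocks of size ≥ k) − (#blocks of size ≥ k + 1), so the partition is: 1 block(s) of size 1, 1 block(s) of size 2.
In nonincreasing order the block sizes are [2, 1].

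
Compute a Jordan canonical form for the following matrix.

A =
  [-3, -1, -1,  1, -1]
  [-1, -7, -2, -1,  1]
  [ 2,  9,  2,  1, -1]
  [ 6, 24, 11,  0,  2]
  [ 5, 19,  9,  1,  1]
J_1(-3) ⊕ J_3(-2) ⊕ J_1(2)

The characteristic polynomial is
  det(x·I − A) = x^5 + 7*x^4 + 12*x^3 - 16*x^2 - 64*x - 48 = (x - 2)*(x + 2)^3*(x + 3)

Eigenvalues and multiplicities (the geometric multiplicity of λ is n − rank(A − λI), which equals the number of Jordan blocks for λ):
  λ = -3: algebraic multiplicity = 1, geometric multiplicity = 1
  λ = -2: algebraic multiplicity = 3, geometric multiplicity = 1
  λ = 2: algebraic multiplicity = 1, geometric multiplicity = 1

Determining the block sizes for each eigenvalue:
  λ = -3: one block (gm = 1), so the single block has size am = 1 → block sizes [1]
  λ = -2: one block (gm = 1), so the single block has size am = 3 → block sizes [3]
  λ = 2: one block (gm = 1), so the single block has size am = 1 → block sizes [1]

Assembling the blocks gives a Jordan form
J =
  [-3,  0,  0,  0, 0]
  [ 0, -2,  1,  0, 0]
  [ 0,  0, -2,  1, 0]
  [ 0,  0,  0, -2, 0]
  [ 0,  0,  0,  0, 2]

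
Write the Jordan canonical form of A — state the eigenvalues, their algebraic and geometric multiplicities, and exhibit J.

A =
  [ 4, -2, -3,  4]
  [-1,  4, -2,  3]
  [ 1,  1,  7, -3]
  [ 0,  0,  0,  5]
J_3(5) ⊕ J_1(5)

The characteristic polynomial is
  det(x·I − A) = x^4 - 20*x^3 + 150*x^2 - 500*x + 625 = (x - 5)^4

Eigenvalues and multiplicities (the geometric multiplicity of λ is n − rank(A − λI), which equals the number of Jordan blocks for λ):
  λ = 5: algebraic multiplicity = 4, geometric multiplicity = 2

Determining the block sizes for each eigenvalue:
  λ = 5: with am = 4 and gm = 2, the partition is not yet determined (e.g. several partitions of 4 into 2 parts exist). Let N = A − (5)·I. Computing rank(N^1) = 2, rank(N^2) = 1, rank(N^3) = 0; the number of blocks of size ≥ j is rank(N^{j−1}) − rank(N^j), giving [2, 1, 1]. So we have 1 block(s) of size 3, 1 block(s) of size 1 → block sizes [3, 1]

Assembling the blocks gives a Jordan form
J =
  [5, 1, 0, 0]
  [0, 5, 1, 0]
  [0, 0, 5, 0]
  [0, 0, 0, 5]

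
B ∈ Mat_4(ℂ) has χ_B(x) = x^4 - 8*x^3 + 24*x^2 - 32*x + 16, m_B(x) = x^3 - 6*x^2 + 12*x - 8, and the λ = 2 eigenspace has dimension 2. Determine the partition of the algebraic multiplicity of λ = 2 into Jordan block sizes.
Block sizes for λ = 2: [3, 1]

Step 1 — from the characteristic polynomial, algebraic multiplicity of λ = 2 is 4. From dim ker(B − (2)·I) = 2, there are exactly 2 Jordan blocks for λ = 2.
Step 2 — from the minimal polynomial, the factor (x − 2)^3 tells us the largest block for λ = 2 has size 3.
Step 3 — with total size 4, 2 blocks, and largest block 3, the block sizes (in nonincreasing order) are [3, 1].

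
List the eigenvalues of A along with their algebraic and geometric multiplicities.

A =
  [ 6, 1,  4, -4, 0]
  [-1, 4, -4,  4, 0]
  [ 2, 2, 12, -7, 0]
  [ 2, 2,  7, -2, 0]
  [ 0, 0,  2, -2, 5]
λ = 5: alg = 5, geom = 3

Step 1 — factor the characteristic polynomial to read off the algebraic multiplicities:
  χ_A(x) = (x - 5)^5

Step 2 — compute geometric multiplicities via the rank-nullity identity g(λ) = n − rank(A − λI):
  rank(A − (5)·I) = 2, so dim ker(A − (5)·I) = n − 2 = 3

Summary:
  λ = 5: algebraic multiplicity = 5, geometric multiplicity = 3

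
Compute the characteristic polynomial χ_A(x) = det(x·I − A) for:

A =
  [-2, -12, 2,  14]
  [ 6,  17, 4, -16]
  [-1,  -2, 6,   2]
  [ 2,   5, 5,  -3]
x^4 - 18*x^3 + 117*x^2 - 324*x + 324

Expanding det(x·I − A) (e.g. by cofactor expansion or by noting that A is similar to its Jordan form J, which has the same characteristic polynomial as A) gives
  χ_A(x) = x^4 - 18*x^3 + 117*x^2 - 324*x + 324
which factors as (x - 6)^2*(x - 3)^2. The eigenvalues (with algebraic multiplicities) are λ = 3 with multiplicity 2, λ = 6 with multiplicity 2.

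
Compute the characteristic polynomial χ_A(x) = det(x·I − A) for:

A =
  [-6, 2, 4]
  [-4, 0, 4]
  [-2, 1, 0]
x^3 + 6*x^2 + 12*x + 8

Expanding det(x·I − A) (e.g. by cofactor expansion or by noting that A is similar to its Jordan form J, which has the same characteristic polynomial as A) gives
  χ_A(x) = x^3 + 6*x^2 + 12*x + 8
which factors as (x + 2)^3. The eigenvalues (with algebraic multiplicities) are λ = -2 with multiplicity 3.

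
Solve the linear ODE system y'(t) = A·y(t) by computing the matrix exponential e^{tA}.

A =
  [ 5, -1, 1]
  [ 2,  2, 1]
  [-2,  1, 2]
e^{tA} =
  [2*t*exp(3*t) + exp(3*t), -t*exp(3*t), t*exp(3*t)]
  [2*t*exp(3*t), -t*exp(3*t) + exp(3*t), t*exp(3*t)]
  [-2*t*exp(3*t), t*exp(3*t), -t*exp(3*t) + exp(3*t)]

Strategy: write A = P · J · P⁻¹ where J is a Jordan canonical form, so e^{tA} = P · e^{tJ} · P⁻¹, and e^{tJ} can be computed block-by-block.

A has Jordan form
J =
  [3, 1, 0]
  [0, 3, 0]
  [0, 0, 3]
(up to reordering of blocks).

Per-block formulas:
  For a 2×2 Jordan block J_2(3): exp(t · J_2(3)) = e^(3t)·(I + t·N), where N is the 2×2 nilpotent shift.
  For a 1×1 block at λ = 3: exp(t · [3]) = [e^(3t)].

After assembling e^{tJ} and conjugating by P, we get:

e^{tA} =
  [2*t*exp(3*t) + exp(3*t), -t*exp(3*t), t*exp(3*t)]
  [2*t*exp(3*t), -t*exp(3*t) + exp(3*t), t*exp(3*t)]
  [-2*t*exp(3*t), t*exp(3*t), -t*exp(3*t) + exp(3*t)]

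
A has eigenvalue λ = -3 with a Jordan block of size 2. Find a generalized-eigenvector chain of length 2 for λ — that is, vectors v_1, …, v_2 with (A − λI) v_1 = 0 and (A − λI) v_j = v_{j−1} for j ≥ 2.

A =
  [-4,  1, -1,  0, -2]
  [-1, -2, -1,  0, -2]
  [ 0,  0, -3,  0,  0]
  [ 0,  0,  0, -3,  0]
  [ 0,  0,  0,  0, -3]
A Jordan chain for λ = -3 of length 2:
v_1 = (-1, -1, 0, 0, 0)ᵀ
v_2 = (1, 0, 0, 0, 0)ᵀ

Let N = A − (-3)·I. We want v_2 with N^2 v_2 = 0 but N^1 v_2 ≠ 0; then v_{j-1} := N · v_j for j = 2, …, 2.

Pick v_2 = (1, 0, 0, 0, 0)ᵀ.
Then v_1 = N · v_2 = (-1, -1, 0, 0, 0)ᵀ.

Sanity check: (A − (-3)·I) v_1 = (0, 0, 0, 0, 0)ᵀ = 0. ✓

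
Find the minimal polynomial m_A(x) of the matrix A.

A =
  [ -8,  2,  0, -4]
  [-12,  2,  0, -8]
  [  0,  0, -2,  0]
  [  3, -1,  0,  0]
x^2 + 4*x + 4

The characteristic polynomial is χ_A(x) = (x + 2)^4, so the eigenvalues are known. The minimal polynomial is
  m_A(x) = Π_λ (x − λ)^{k_λ}
where k_λ is the size of the *largest* Jordan block for λ (equivalently, the smallest k with (A − λI)^k v = 0 for every generalised eigenvector v of λ).

  λ = -2: largest Jordan block has size 2, contributing (x + 2)^2

So m_A(x) = (x + 2)^2 = x^2 + 4*x + 4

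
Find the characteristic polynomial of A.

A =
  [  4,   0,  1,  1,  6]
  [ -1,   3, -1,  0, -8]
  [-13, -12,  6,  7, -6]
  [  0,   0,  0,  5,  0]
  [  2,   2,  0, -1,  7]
x^5 - 25*x^4 + 250*x^3 - 1250*x^2 + 3125*x - 3125

Expanding det(x·I − A) (e.g. by cofactor expansion or by noting that A is similar to its Jordan form J, which has the same characteristic polynomial as A) gives
  χ_A(x) = x^5 - 25*x^4 + 250*x^3 - 1250*x^2 + 3125*x - 3125
which factors as (x - 5)^5. The eigenvalues (with algebraic multiplicities) are λ = 5 with multiplicity 5.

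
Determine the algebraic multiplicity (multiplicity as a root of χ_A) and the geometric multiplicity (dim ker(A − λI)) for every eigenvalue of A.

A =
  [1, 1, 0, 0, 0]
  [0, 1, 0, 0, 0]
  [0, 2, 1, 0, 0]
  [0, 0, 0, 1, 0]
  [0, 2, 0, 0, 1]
λ = 1: alg = 5, geom = 4

Step 1 — factor the characteristic polynomial to read off the algebraic multiplicities:
  χ_A(x) = (x - 1)^5

Step 2 — compute geometric multiplicities via the rank-nullity identity g(λ) = n − rank(A − λI):
  rank(A − (1)·I) = 1, so dim ker(A − (1)·I) = n − 1 = 4

Summary:
  λ = 1: algebraic multiplicity = 5, geometric multiplicity = 4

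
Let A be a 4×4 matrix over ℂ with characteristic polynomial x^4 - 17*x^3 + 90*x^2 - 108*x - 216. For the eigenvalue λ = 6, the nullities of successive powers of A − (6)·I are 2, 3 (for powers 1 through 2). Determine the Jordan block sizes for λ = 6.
Block sizes for λ = 6: [2, 1]

From the dimensions of kernels of powers, the number of Jordan blocks of size at least j is d_j − d_{j−1} where d_j = dim ker(N^j) (with d_0 = 0). Computing the differences gives [2, 1].
The number of blocks of size exactly k is (#blocks of size ≥ k) − (#blocks of size ≥ k + 1), so the partition is: 1 block(s) of size 1, 1 block(s) of size 2.
In nonincreasing order the block sizes are [2, 1].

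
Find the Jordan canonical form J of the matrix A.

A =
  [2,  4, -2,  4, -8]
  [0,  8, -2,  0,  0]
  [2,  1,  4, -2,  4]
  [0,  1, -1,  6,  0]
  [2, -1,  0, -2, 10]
J_3(6) ⊕ J_1(6) ⊕ J_1(6)

The characteristic polynomial is
  det(x·I − A) = x^5 - 30*x^4 + 360*x^3 - 2160*x^2 + 6480*x - 7776 = (x - 6)^5

Eigenvalues and multiplicities (the geometric multiplicity of λ is n − rank(A − λI), which equals the number of Jordan blocks for λ):
  λ = 6: algebraic multiplicity = 5, geometric multiplicity = 3

Determining the block sizes for each eigenvalue:
  λ = 6: with am = 5 and gm = 3, the partition is not yet determined (e.g. several partitions of 5 into 3 parts exist). Let N = A − (6)·I. Computing rank(N^1) = 2, rank(N^2) = 1, rank(N^3) = 0; the number of blocks of size ≥ j is rank(N^{j−1}) − rank(N^j), giving [3, 1, 1]. So we have 1 block(s) of size 3, 2 block(s) of size 1 → block sizes [3, 1, 1]

Assembling the blocks gives a Jordan form
J =
  [6, 1, 0, 0, 0]
  [0, 6, 1, 0, 0]
  [0, 0, 6, 0, 0]
  [0, 0, 0, 6, 0]
  [0, 0, 0, 0, 6]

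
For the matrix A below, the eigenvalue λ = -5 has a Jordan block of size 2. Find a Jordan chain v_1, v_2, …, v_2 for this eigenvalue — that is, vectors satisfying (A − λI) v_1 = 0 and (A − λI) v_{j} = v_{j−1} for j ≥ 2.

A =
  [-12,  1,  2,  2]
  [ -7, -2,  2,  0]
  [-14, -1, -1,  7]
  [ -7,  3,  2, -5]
A Jordan chain for λ = -5 of length 2:
v_1 = (-7, -7, -14, -7)ᵀ
v_2 = (1, 0, 0, 0)ᵀ

Let N = A − (-5)·I. We want v_2 with N^2 v_2 = 0 but N^1 v_2 ≠ 0; then v_{j-1} := N · v_j for j = 2, …, 2.

Pick v_2 = (1, 0, 0, 0)ᵀ.
Then v_1 = N · v_2 = (-7, -7, -14, -7)ᵀ.

Sanity check: (A − (-5)·I) v_1 = (0, 0, 0, 0)ᵀ = 0. ✓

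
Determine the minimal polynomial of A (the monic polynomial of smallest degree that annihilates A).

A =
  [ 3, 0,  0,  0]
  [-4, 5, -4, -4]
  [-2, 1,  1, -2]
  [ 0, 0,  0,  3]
x^2 - 6*x + 9

The characteristic polynomial is χ_A(x) = (x - 3)^4, so the eigenvalues are known. The minimal polynomial is
  m_A(x) = Π_λ (x − λ)^{k_λ}
where k_λ is the size of the *largest* Jordan block for λ (equivalently, the smallest k with (A − λI)^k v = 0 for every generalised eigenvector v of λ).

  λ = 3: largest Jordan block has size 2, contributing (x − 3)^2

So m_A(x) = (x - 3)^2 = x^2 - 6*x + 9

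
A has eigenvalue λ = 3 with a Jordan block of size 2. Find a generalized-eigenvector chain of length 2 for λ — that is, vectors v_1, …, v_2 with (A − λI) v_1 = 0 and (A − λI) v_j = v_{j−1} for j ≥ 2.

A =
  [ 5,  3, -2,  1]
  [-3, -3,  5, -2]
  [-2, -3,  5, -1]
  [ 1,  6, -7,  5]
A Jordan chain for λ = 3 of length 2:
v_1 = (2, -3, -2, 1)ᵀ
v_2 = (1, 0, 0, 0)ᵀ

Let N = A − (3)·I. We want v_2 with N^2 v_2 = 0 but N^1 v_2 ≠ 0; then v_{j-1} := N · v_j for j = 2, …, 2.

Pick v_2 = (1, 0, 0, 0)ᵀ.
Then v_1 = N · v_2 = (2, -3, -2, 1)ᵀ.

Sanity check: (A − (3)·I) v_1 = (0, 0, 0, 0)ᵀ = 0. ✓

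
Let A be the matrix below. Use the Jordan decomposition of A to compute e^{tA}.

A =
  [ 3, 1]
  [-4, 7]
e^{tA} =
  [-2*t*exp(5*t) + exp(5*t), t*exp(5*t)]
  [-4*t*exp(5*t), 2*t*exp(5*t) + exp(5*t)]

Strategy: write A = P · J · P⁻¹ where J is a Jordan canonical form, so e^{tA} = P · e^{tJ} · P⁻¹, and e^{tJ} can be computed block-by-block.

A has Jordan form
J =
  [5, 1]
  [0, 5]
(up to reordering of blocks).

Per-block formulas:
  For a 2×2 Jordan block J_2(5): exp(t · J_2(5)) = e^(5t)·(I + t·N), where N is the 2×2 nilpotent shift.

After assembling e^{tJ} and conjugating by P, we get:

e^{tA} =
  [-2*t*exp(5*t) + exp(5*t), t*exp(5*t)]
  [-4*t*exp(5*t), 2*t*exp(5*t) + exp(5*t)]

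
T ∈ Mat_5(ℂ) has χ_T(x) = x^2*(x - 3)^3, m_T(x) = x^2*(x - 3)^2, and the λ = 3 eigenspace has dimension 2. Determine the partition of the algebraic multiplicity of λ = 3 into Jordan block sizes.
Block sizes for λ = 3: [2, 1]

Step 1 — from the characteristic polynomial, algebraic multiplicity of λ = 3 is 3. From dim ker(T − (3)·I) = 2, there are exactly 2 Jordan blocks for λ = 3.
Step 2 — from the minimal polynomial, the factor (x − 3)^2 tells us the largest block for λ = 3 has size 2.
Step 3 — with total size 3, 2 blocks, and largest block 2, the block sizes (in nonincreasing order) are [2, 1].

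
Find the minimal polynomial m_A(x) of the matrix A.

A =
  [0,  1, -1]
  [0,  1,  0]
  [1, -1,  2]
x^2 - 2*x + 1

The characteristic polynomial is χ_A(x) = (x - 1)^3, so the eigenvalues are known. The minimal polynomial is
  m_A(x) = Π_λ (x − λ)^{k_λ}
where k_λ is the size of the *largest* Jordan block for λ (equivalently, the smallest k with (A − λI)^k v = 0 for every generalised eigenvector v of λ).

  λ = 1: largest Jordan block has size 2, contributing (x − 1)^2

So m_A(x) = (x - 1)^2 = x^2 - 2*x + 1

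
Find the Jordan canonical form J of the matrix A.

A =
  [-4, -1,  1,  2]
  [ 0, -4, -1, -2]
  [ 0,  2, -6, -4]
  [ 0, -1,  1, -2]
J_3(-4) ⊕ J_1(-4)

The characteristic polynomial is
  det(x·I − A) = x^4 + 16*x^3 + 96*x^2 + 256*x + 256 = (x + 4)^4

Eigenvalues and multiplicities (the geometric multiplicity of λ is n − rank(A − λI), which equals the number of Jordan blocks for λ):
  λ = -4: algebraic multiplicity = 4, geometric multiplicity = 2

Determining the block sizes for each eigenvalue:
  λ = -4: with am = 4 and gm = 2, the partition is not yet determined (e.g. several partitions of 4 into 2 parts exist). Let N = A − (-4)·I. Computing rank(N^1) = 2, rank(N^2) = 1, rank(N^3) = 0; the number of blocks of size ≥ j is rank(N^{j−1}) − rank(N^j), giving [2, 1, 1]. So we have 1 block(s) of size 3, 1 block(s) of size 1 → block sizes [3, 1]

Assembling the blocks gives a Jordan form
J =
  [-4,  1,  0,  0]
  [ 0, -4,  1,  0]
  [ 0,  0, -4,  0]
  [ 0,  0,  0, -4]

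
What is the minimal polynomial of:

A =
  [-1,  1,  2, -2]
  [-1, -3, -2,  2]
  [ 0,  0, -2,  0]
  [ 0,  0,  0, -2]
x^2 + 4*x + 4

The characteristic polynomial is χ_A(x) = (x + 2)^4, so the eigenvalues are known. The minimal polynomial is
  m_A(x) = Π_λ (x − λ)^{k_λ}
where k_λ is the size of the *largest* Jordan block for λ (equivalently, the smallest k with (A − λI)^k v = 0 for every generalised eigenvector v of λ).

  λ = -2: largest Jordan block has size 2, contributing (x + 2)^2

So m_A(x) = (x + 2)^2 = x^2 + 4*x + 4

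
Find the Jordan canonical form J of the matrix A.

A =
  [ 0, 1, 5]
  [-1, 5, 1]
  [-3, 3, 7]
J_3(4)

The characteristic polynomial is
  det(x·I − A) = x^3 - 12*x^2 + 48*x - 64 = (x - 4)^3

Eigenvalues and multiplicities (the geometric multiplicity of λ is n − rank(A − λI), which equals the number of Jordan blocks for λ):
  λ = 4: algebraic multiplicity = 3, geometric multiplicity = 1

Determining the block sizes for each eigenvalue:
  λ = 4: one block (gm = 1), so the single block has size am = 3 → block sizes [3]

Assembling the blocks gives a Jordan form
J =
  [4, 1, 0]
  [0, 4, 1]
  [0, 0, 4]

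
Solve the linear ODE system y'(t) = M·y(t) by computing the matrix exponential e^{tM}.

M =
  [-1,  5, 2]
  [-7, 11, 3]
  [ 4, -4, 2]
e^{tM} =
  [-t^2*exp(4*t) - 5*t*exp(4*t) + exp(4*t), t^2*exp(4*t) + 5*t*exp(4*t), t^2*exp(4*t)/2 + 2*t*exp(4*t)]
  [-t^2*exp(4*t) - 7*t*exp(4*t), t^2*exp(4*t) + 7*t*exp(4*t) + exp(4*t), t^2*exp(4*t)/2 + 3*t*exp(4*t)]
  [4*t*exp(4*t), -4*t*exp(4*t), -2*t*exp(4*t) + exp(4*t)]

Strategy: write M = P · J · P⁻¹ where J is a Jordan canonical form, so e^{tM} = P · e^{tJ} · P⁻¹, and e^{tJ} can be computed block-by-block.

M has Jordan form
J =
  [4, 1, 0]
  [0, 4, 1]
  [0, 0, 4]
(up to reordering of blocks).

Per-block formulas:
  For a 3×3 Jordan block J_3(4): exp(t · J_3(4)) = e^(4t)·(I + t·N + (t^2/2)·N^2), where N is the 3×3 nilpotent shift.

After assembling e^{tJ} and conjugating by P, we get:

e^{tM} =
  [-t^2*exp(4*t) - 5*t*exp(4*t) + exp(4*t), t^2*exp(4*t) + 5*t*exp(4*t), t^2*exp(4*t)/2 + 2*t*exp(4*t)]
  [-t^2*exp(4*t) - 7*t*exp(4*t), t^2*exp(4*t) + 7*t*exp(4*t) + exp(4*t), t^2*exp(4*t)/2 + 3*t*exp(4*t)]
  [4*t*exp(4*t), -4*t*exp(4*t), -2*t*exp(4*t) + exp(4*t)]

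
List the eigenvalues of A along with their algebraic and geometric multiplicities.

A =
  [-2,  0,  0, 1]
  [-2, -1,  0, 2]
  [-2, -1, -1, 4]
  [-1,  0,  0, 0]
λ = -1: alg = 4, geom = 2

Step 1 — factor the characteristic polynomial to read off the algebraic multiplicities:
  χ_A(x) = (x + 1)^4

Step 2 — compute geometric multiplicities via the rank-nullity identity g(λ) = n − rank(A − λI):
  rank(A − (-1)·I) = 2, so dim ker(A − (-1)·I) = n − 2 = 2

Summary:
  λ = -1: algebraic multiplicity = 4, geometric multiplicity = 2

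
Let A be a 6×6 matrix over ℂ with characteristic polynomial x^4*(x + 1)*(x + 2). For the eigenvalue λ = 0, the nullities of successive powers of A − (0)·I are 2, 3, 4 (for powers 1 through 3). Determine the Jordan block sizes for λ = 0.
Block sizes for λ = 0: [3, 1]

From the dimensions of kernels of powers, the number of Jordan blocks of size at least j is d_j − d_{j−1} where d_j = dim ker(N^j) (with d_0 = 0). Computing the differences gives [2, 1, 1].
The number of blocks of size exactly k is (#blocks of size ≥ k) − (#blocks of size ≥ k + 1), so the partition is: 1 block(s) of size 1, 1 block(s) of size 3.
In nonincreasing order the block sizes are [3, 1].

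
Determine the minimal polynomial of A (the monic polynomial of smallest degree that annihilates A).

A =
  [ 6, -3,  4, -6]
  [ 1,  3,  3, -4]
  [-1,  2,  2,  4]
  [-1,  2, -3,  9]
x^3 - 15*x^2 + 75*x - 125

The characteristic polynomial is χ_A(x) = (x - 5)^4, so the eigenvalues are known. The minimal polynomial is
  m_A(x) = Π_λ (x − λ)^{k_λ}
where k_λ is the size of the *largest* Jordan block for λ (equivalently, the smallest k with (A − λI)^k v = 0 for every generalised eigenvector v of λ).

  λ = 5: largest Jordan block has size 3, contributing (x − 5)^3

So m_A(x) = (x - 5)^3 = x^3 - 15*x^2 + 75*x - 125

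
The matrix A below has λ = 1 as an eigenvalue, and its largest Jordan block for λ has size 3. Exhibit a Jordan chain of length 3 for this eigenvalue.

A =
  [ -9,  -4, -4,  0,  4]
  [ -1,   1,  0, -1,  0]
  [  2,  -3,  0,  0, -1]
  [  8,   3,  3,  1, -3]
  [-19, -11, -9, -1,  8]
A Jordan chain for λ = 1 of length 3:
v_1 = (0, -1, 2, 0, 1)ᵀ
v_2 = (0, -2, 3, 1, 1)ᵀ
v_3 = (2, 3, -8, 0, 0)ᵀ

Let N = A − (1)·I. We want v_3 with N^3 v_3 = 0 but N^2 v_3 ≠ 0; then v_{j-1} := N · v_j for j = 3, …, 2.

Pick v_3 = (2, 3, -8, 0, 0)ᵀ.
Then v_2 = N · v_3 = (0, -2, 3, 1, 1)ᵀ.
Then v_1 = N · v_2 = (0, -1, 2, 0, 1)ᵀ.

Sanity check: (A − (1)·I) v_1 = (0, 0, 0, 0, 0)ᵀ = 0. ✓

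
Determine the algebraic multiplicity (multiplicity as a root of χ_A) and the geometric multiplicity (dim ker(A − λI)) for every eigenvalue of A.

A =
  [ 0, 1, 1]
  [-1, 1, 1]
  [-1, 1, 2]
λ = 1: alg = 3, geom = 1

Step 1 — factor the characteristic polynomial to read off the algebraic multiplicities:
  χ_A(x) = (x - 1)^3

Step 2 — compute geometric multiplicities via the rank-nullity identity g(λ) = n − rank(A − λI):
  rank(A − (1)·I) = 2, so dim ker(A − (1)·I) = n − 2 = 1

Summary:
  λ = 1: algebraic multiplicity = 3, geometric multiplicity = 1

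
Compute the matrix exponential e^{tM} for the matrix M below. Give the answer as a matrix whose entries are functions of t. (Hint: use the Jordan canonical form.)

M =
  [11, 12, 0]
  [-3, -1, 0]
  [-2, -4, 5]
e^{tM} =
  [6*t*exp(5*t) + exp(5*t), 12*t*exp(5*t), 0]
  [-3*t*exp(5*t), -6*t*exp(5*t) + exp(5*t), 0]
  [-2*t*exp(5*t), -4*t*exp(5*t), exp(5*t)]

Strategy: write M = P · J · P⁻¹ where J is a Jordan canonical form, so e^{tM} = P · e^{tJ} · P⁻¹, and e^{tJ} can be computed block-by-block.

M has Jordan form
J =
  [5, 1, 0]
  [0, 5, 0]
  [0, 0, 5]
(up to reordering of blocks).

Per-block formulas:
  For a 1×1 block at λ = 5: exp(t · [5]) = [e^(5t)].
  For a 2×2 Jordan block J_2(5): exp(t · J_2(5)) = e^(5t)·(I + t·N), where N is the 2×2 nilpotent shift.

After assembling e^{tJ} and conjugating by P, we get:

e^{tM} =
  [6*t*exp(5*t) + exp(5*t), 12*t*exp(5*t), 0]
  [-3*t*exp(5*t), -6*t*exp(5*t) + exp(5*t), 0]
  [-2*t*exp(5*t), -4*t*exp(5*t), exp(5*t)]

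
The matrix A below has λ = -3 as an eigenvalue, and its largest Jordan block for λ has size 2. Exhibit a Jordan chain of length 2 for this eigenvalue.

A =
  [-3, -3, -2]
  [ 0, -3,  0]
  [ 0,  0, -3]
A Jordan chain for λ = -3 of length 2:
v_1 = (-3, 0, 0)ᵀ
v_2 = (0, 1, 0)ᵀ

Let N = A − (-3)·I. We want v_2 with N^2 v_2 = 0 but N^1 v_2 ≠ 0; then v_{j-1} := N · v_j for j = 2, …, 2.

Pick v_2 = (0, 1, 0)ᵀ.
Then v_1 = N · v_2 = (-3, 0, 0)ᵀ.

Sanity check: (A − (-3)·I) v_1 = (0, 0, 0)ᵀ = 0. ✓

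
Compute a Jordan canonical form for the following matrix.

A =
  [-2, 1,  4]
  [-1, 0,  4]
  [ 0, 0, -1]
J_2(-1) ⊕ J_1(-1)

The characteristic polynomial is
  det(x·I − A) = x^3 + 3*x^2 + 3*x + 1 = (x + 1)^3

Eigenvalues and multiplicities (the geometric multiplicity of λ is n − rank(A − λI), which equals the number of Jordan blocks for λ):
  λ = -1: algebraic multiplicity = 3, geometric multiplicity = 2

Determining the block sizes for each eigenvalue:
  λ = -1: 2 blocks summing to 3 forces exactly one block of size 2 and the rest size 1 → block sizes [2, 1]

Assembling the blocks gives a Jordan form
J =
  [-1,  1,  0]
  [ 0, -1,  0]
  [ 0,  0, -1]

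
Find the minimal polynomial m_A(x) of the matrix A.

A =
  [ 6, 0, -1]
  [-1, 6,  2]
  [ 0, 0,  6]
x^3 - 18*x^2 + 108*x - 216

The characteristic polynomial is χ_A(x) = (x - 6)^3, so the eigenvalues are known. The minimal polynomial is
  m_A(x) = Π_λ (x − λ)^{k_λ}
where k_λ is the size of the *largest* Jordan block for λ (equivalently, the smallest k with (A − λI)^k v = 0 for every generalised eigenvector v of λ).

  λ = 6: largest Jordan block has size 3, contributing (x − 6)^3

So m_A(x) = (x - 6)^3 = x^3 - 18*x^2 + 108*x - 216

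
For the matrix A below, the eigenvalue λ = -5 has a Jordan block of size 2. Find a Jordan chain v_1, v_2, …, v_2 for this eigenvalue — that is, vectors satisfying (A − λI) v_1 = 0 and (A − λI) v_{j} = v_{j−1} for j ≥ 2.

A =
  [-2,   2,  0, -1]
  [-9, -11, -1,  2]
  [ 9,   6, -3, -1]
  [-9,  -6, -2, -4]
A Jordan chain for λ = -5 of length 2:
v_1 = (3, -9, 9, -9)ᵀ
v_2 = (1, 0, 0, 0)ᵀ

Let N = A − (-5)·I. We want v_2 with N^2 v_2 = 0 but N^1 v_2 ≠ 0; then v_{j-1} := N · v_j for j = 2, …, 2.

Pick v_2 = (1, 0, 0, 0)ᵀ.
Then v_1 = N · v_2 = (3, -9, 9, -9)ᵀ.

Sanity check: (A − (-5)·I) v_1 = (0, 0, 0, 0)ᵀ = 0. ✓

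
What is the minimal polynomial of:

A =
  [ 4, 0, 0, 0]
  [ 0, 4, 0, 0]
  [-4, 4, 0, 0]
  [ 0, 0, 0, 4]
x^2 - 4*x

The characteristic polynomial is χ_A(x) = x*(x - 4)^3, so the eigenvalues are known. The minimal polynomial is
  m_A(x) = Π_λ (x − λ)^{k_λ}
where k_λ is the size of the *largest* Jordan block for λ (equivalently, the smallest k with (A − λI)^k v = 0 for every generalised eigenvector v of λ).

  λ = 0: largest Jordan block has size 1, contributing (x − 0)
  λ = 4: largest Jordan block has size 1, contributing (x − 4)

So m_A(x) = x*(x - 4) = x^2 - 4*x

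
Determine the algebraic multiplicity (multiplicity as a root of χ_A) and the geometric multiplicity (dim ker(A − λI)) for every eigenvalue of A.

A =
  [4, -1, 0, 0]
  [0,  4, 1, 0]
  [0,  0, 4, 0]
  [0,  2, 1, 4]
λ = 4: alg = 4, geom = 2

Step 1 — factor the characteristic polynomial to read off the algebraic multiplicities:
  χ_A(x) = (x - 4)^4

Step 2 — compute geometric multiplicities via the rank-nullity identity g(λ) = n − rank(A − λI):
  rank(A − (4)·I) = 2, so dim ker(A − (4)·I) = n − 2 = 2

Summary:
  λ = 4: algebraic multiplicity = 4, geometric multiplicity = 2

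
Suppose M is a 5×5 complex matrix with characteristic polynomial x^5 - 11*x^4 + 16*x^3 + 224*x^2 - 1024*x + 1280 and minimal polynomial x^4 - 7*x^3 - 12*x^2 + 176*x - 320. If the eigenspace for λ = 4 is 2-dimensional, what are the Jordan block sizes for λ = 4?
Block sizes for λ = 4: [3, 1]

Step 1 — from the characteristic polynomial, algebraic multiplicity of λ = 4 is 4. From dim ker(M − (4)·I) = 2, there are exactly 2 Jordan blocks for λ = 4.
Step 2 — from the minimal polynomial, the factor (x − 4)^3 tells us the largest block for λ = 4 has size 3.
Step 3 — with total size 4, 2 blocks, and largest block 3, the block sizes (in nonincreasing order) are [3, 1].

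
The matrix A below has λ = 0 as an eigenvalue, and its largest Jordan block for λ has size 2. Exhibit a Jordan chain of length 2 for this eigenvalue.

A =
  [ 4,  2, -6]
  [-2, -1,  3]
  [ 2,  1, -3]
A Jordan chain for λ = 0 of length 2:
v_1 = (4, -2, 2)ᵀ
v_2 = (1, 0, 0)ᵀ

Let N = A − (0)·I. We want v_2 with N^2 v_2 = 0 but N^1 v_2 ≠ 0; then v_{j-1} := N · v_j for j = 2, …, 2.

Pick v_2 = (1, 0, 0)ᵀ.
Then v_1 = N · v_2 = (4, -2, 2)ᵀ.

Sanity check: (A − (0)·I) v_1 = (0, 0, 0)ᵀ = 0. ✓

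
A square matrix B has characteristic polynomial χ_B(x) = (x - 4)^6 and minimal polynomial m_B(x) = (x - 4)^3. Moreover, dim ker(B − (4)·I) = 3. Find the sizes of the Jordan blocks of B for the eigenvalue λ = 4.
Block sizes for λ = 4: [3, 2, 1]

Step 1 — from the characteristic polynomial, algebraic multiplicity of λ = 4 is 6. From dim ker(B − (4)·I) = 3, there are exactly 3 Jordan blocks for λ = 4.
Step 2 — from the minimal polynomial, the factor (x − 4)^3 tells us the largest block for λ = 4 has size 3.
Step 3 — with total size 6, 3 blocks, and largest block 3, the block sizes (in nonincreasing order) are [3, 2, 1].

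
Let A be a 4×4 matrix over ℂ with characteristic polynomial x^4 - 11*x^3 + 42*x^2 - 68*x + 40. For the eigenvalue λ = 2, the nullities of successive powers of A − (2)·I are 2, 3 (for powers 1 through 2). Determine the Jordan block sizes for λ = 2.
Block sizes for λ = 2: [2, 1]

From the dimensions of kernels of powers, the number of Jordan blocks of size at least j is d_j − d_{j−1} where d_j = dim ker(N^j) (with d_0 = 0). Computing the differences gives [2, 1].
The number of blocks of size exactly k is (#blocks of size ≥ k) − (#blocks of size ≥ k + 1), so the partition is: 1 block(s) of size 1, 1 block(s) of size 2.
In nonincreasing order the block sizes are [2, 1].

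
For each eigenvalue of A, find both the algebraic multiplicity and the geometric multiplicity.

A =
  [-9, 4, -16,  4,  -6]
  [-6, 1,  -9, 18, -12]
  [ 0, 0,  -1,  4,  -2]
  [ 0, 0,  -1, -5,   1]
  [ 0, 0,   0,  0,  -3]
λ = -5: alg = 1, geom = 1; λ = -3: alg = 4, geom = 2

Step 1 — factor the characteristic polynomial to read off the algebraic multiplicities:
  χ_A(x) = (x + 3)^4*(x + 5)

Step 2 — compute geometric multiplicities via the rank-nullity identity g(λ) = n − rank(A − λI):
  rank(A − (-5)·I) = 4, so dim ker(A − (-5)·I) = n − 4 = 1
  rank(A − (-3)·I) = 3, so dim ker(A − (-3)·I) = n − 3 = 2

Summary:
  λ = -5: algebraic multiplicity = 1, geometric multiplicity = 1
  λ = -3: algebraic multiplicity = 4, geometric multiplicity = 2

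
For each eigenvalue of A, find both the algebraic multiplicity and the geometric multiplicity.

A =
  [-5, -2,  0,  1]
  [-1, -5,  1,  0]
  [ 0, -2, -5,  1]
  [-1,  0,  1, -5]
λ = -5: alg = 4, geom = 2

Step 1 — factor the characteristic polynomial to read off the algebraic multiplicities:
  χ_A(x) = (x + 5)^4

Step 2 — compute geometric multiplicities via the rank-nullity identity g(λ) = n − rank(A − λI):
  rank(A − (-5)·I) = 2, so dim ker(A − (-5)·I) = n − 2 = 2

Summary:
  λ = -5: algebraic multiplicity = 4, geometric multiplicity = 2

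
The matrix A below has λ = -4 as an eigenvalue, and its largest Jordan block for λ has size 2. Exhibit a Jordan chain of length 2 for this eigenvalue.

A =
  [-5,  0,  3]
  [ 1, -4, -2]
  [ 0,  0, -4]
A Jordan chain for λ = -4 of length 2:
v_1 = (0, 1, 0)ᵀ
v_2 = (3, 0, 1)ᵀ

Let N = A − (-4)·I. We want v_2 with N^2 v_2 = 0 but N^1 v_2 ≠ 0; then v_{j-1} := N · v_j for j = 2, …, 2.

Pick v_2 = (3, 0, 1)ᵀ.
Then v_1 = N · v_2 = (0, 1, 0)ᵀ.

Sanity check: (A − (-4)·I) v_1 = (0, 0, 0)ᵀ = 0. ✓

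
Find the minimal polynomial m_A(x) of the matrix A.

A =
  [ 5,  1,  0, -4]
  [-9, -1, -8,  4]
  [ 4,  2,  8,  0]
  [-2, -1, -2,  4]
x^3 - 12*x^2 + 48*x - 64

The characteristic polynomial is χ_A(x) = (x - 4)^4, so the eigenvalues are known. The minimal polynomial is
  m_A(x) = Π_λ (x − λ)^{k_λ}
where k_λ is the size of the *largest* Jordan block for λ (equivalently, the smallest k with (A − λI)^k v = 0 for every generalised eigenvector v of λ).

  λ = 4: largest Jordan block has size 3, contributing (x − 4)^3

So m_A(x) = (x - 4)^3 = x^3 - 12*x^2 + 48*x - 64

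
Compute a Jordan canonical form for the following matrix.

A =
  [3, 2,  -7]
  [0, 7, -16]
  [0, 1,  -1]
J_3(3)

The characteristic polynomial is
  det(x·I − A) = x^3 - 9*x^2 + 27*x - 27 = (x - 3)^3

Eigenvalues and multiplicities (the geometric multiplicity of λ is n − rank(A − λI), which equals the number of Jordan blocks for λ):
  λ = 3: algebraic multiplicity = 3, geometric multiplicity = 1

Determining the block sizes for each eigenvalue:
  λ = 3: one block (gm = 1), so the single block has size am = 3 → block sizes [3]

Assembling the blocks gives a Jordan form
J =
  [3, 1, 0]
  [0, 3, 1]
  [0, 0, 3]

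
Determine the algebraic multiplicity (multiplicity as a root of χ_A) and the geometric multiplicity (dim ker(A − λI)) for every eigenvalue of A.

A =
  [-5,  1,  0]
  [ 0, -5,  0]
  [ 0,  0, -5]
λ = -5: alg = 3, geom = 2

Step 1 — factor the characteristic polynomial to read off the algebraic multiplicities:
  χ_A(x) = (x + 5)^3

Step 2 — compute geometric multiplicities via the rank-nullity identity g(λ) = n − rank(A − λI):
  rank(A − (-5)·I) = 1, so dim ker(A − (-5)·I) = n − 1 = 2

Summary:
  λ = -5: algebraic multiplicity = 3, geometric multiplicity = 2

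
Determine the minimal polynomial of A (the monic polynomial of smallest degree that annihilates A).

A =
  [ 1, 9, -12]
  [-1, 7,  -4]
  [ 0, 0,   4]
x^2 - 8*x + 16

The characteristic polynomial is χ_A(x) = (x - 4)^3, so the eigenvalues are known. The minimal polynomial is
  m_A(x) = Π_λ (x − λ)^{k_λ}
where k_λ is the size of the *largest* Jordan block for λ (equivalently, the smallest k with (A − λI)^k v = 0 for every generalised eigenvector v of λ).

  λ = 4: largest Jordan block has size 2, contributing (x − 4)^2

So m_A(x) = (x - 4)^2 = x^2 - 8*x + 16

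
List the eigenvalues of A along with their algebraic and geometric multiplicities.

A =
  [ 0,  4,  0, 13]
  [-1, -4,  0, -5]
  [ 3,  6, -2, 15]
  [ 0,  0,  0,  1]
λ = -2: alg = 3, geom = 2; λ = 1: alg = 1, geom = 1

Step 1 — factor the characteristic polynomial to read off the algebraic multiplicities:
  χ_A(x) = (x - 1)*(x + 2)^3

Step 2 — compute geometric multiplicities via the rank-nullity identity g(λ) = n − rank(A − λI):
  rank(A − (-2)·I) = 2, so dim ker(A − (-2)·I) = n − 2 = 2
  rank(A − (1)·I) = 3, so dim ker(A − (1)·I) = n − 3 = 1

Summary:
  λ = -2: algebraic multiplicity = 3, geometric multiplicity = 2
  λ = 1: algebraic multiplicity = 1, geometric multiplicity = 1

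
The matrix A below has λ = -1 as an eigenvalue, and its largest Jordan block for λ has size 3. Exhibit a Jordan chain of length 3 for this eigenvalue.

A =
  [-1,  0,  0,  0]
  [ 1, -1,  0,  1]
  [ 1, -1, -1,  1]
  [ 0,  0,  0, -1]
A Jordan chain for λ = -1 of length 3:
v_1 = (0, 0, -1, 0)ᵀ
v_2 = (0, 1, 1, 0)ᵀ
v_3 = (1, 0, 0, 0)ᵀ

Let N = A − (-1)·I. We want v_3 with N^3 v_3 = 0 but N^2 v_3 ≠ 0; then v_{j-1} := N · v_j for j = 3, …, 2.

Pick v_3 = (1, 0, 0, 0)ᵀ.
Then v_2 = N · v_3 = (0, 1, 1, 0)ᵀ.
Then v_1 = N · v_2 = (0, 0, -1, 0)ᵀ.

Sanity check: (A − (-1)·I) v_1 = (0, 0, 0, 0)ᵀ = 0. ✓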